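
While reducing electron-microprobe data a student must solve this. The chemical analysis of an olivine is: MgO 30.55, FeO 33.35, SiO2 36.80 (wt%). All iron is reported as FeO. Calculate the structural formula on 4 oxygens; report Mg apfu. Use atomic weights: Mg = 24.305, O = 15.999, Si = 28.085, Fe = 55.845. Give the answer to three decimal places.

30.55 wt% MgO ÷ 40.304 g/mol = 0.75799 mol, giving 0.75799 Mg and 0.75799 O.
33.35 wt% FeO ÷ 71.844 g/mol = 0.46420 mol, giving 0.46420 Fe and 0.46420 O.
36.80 wt% SiO2 ÷ 60.083 g/mol = 0.61249 mol, giving 0.61249 Si and 1.22498 O.
Oxygen sums to 2.44717; scaling by 4/2.44717 = 1.63454 puts the formula on 4 O.
Mg: 0.75799 × 1.63454 = 1.239 atoms per formula unit.

1.239 Mg apfu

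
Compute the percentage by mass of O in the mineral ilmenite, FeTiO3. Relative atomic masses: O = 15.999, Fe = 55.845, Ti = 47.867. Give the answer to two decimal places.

31.64 wt%

Formula mass = 1*55.845 + 1*47.867 + 3*15.999 = 151.709 g/mol, of which 47.997 g is O.
So O makes up 47.997/151.709 = 0.3164 of the mass, i.e. 31.64%.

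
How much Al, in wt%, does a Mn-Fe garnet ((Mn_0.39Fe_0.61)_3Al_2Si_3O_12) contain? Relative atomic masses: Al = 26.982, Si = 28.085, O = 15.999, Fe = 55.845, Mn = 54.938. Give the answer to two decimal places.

10.86 wt%

Molar mass of (Mn_0.39Fe_0.61)_3Al_2Si_3O_12: 1.17·54.938 + 1.83·55.845 + 2·26.982 + 3·28.085 + 12·15.999 = 496.681 g/mol.
Mass of Al per formula unit: 2 × 26.982 = 53.964 g.
Weight fraction Al = 53.964 / 496.681 = 0.1086.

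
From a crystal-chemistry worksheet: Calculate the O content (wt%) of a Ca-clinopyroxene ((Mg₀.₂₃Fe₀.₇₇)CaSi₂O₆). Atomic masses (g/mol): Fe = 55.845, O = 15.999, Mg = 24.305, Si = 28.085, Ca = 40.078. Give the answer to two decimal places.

39.86 wt%

Formula mass = 0.23·24.305 + 0.77·55.845 + 1·40.078 + 2·28.085 + 6·15.999 = 240.833 g/mol, of which 95.994 g is O.
So O makes up 95.994/240.833 = 0.3986 of the mass, i.e. 39.86%.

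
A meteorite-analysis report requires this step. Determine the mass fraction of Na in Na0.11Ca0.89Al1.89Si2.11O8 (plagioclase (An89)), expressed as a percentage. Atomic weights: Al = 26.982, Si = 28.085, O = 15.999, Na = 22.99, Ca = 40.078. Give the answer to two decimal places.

0.91 weight percent

M(Na0.11Ca0.89Al1.89Si2.11O8) = 276.446 g/mol.
Na contributes 0.11 × 22.99 = 2.529 g per mole.
2.529/276.446 = 0.0091 → 0.91%.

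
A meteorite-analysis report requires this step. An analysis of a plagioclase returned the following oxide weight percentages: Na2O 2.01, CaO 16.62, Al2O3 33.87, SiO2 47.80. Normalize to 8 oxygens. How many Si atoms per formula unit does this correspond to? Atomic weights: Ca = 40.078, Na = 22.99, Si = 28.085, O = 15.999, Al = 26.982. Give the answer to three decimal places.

2.182 Si apfu

Na2O (M=61.979): mol = 0.03243; Na = 0.06486, O = 0.03243.
CaO (M=56.077): mol = 0.29638; Ca = 0.29638, O = 0.29638.
Al2O3 (M=101.961): mol = 0.33219; Al = 0.66438, O = 0.99657.
SiO2 (M=60.083): mol = 0.79557; Si = 0.79557, O = 1.59114.
ΣO = 2.91652; factor = 8/ΣO = 2.74300.
Si apfu = 0.79557 × 2.74300 = 2.182.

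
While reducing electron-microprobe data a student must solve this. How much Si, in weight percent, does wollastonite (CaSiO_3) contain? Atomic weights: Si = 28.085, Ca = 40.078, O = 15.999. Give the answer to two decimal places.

Formula mass = 1*40.078 + 1*28.085 + 3*15.999 = 116.160 g/mol, of which 28.085 g is Si.
So Si makes up 28.085/116.160 = 0.2418 of the mass, i.e. 24.18%.

24.18 weight percent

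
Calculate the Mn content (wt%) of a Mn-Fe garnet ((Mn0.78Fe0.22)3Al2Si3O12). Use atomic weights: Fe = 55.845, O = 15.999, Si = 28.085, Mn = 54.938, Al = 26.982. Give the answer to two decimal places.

Molar mass of (Mn0.78Fe0.22)3Al2Si3O12: 2.34·54.938 + 0.66·55.845 + 2·26.982 + 3·28.085 + 12·15.999 = 495.620 g/mol.
Mass of Mn per formula unit: 2.34 × 54.938 = 128.555 g.
Weight fraction Mn = 128.555 / 495.620 = 0.2594.

25.94 wt%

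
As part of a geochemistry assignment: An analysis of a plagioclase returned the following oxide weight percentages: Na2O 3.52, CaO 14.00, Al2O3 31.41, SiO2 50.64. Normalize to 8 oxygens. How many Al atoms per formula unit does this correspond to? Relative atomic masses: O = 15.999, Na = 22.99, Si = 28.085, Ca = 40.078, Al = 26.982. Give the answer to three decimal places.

3.52 wt% Na2O ÷ 61.979 g/mol = 0.05679 mol, giving 0.11358 Na and 0.05679 O.
14.00 wt% CaO ÷ 56.077 g/mol = 0.24966 mol, giving 0.24966 Ca and 0.24966 O.
31.41 wt% Al2O3 ÷ 101.961 g/mol = 0.30806 mol, giving 0.61612 Al and 0.92418 O.
50.64 wt% SiO2 ÷ 60.083 g/mol = 0.84283 mol, giving 0.84283 Si and 1.68566 O.
Oxygen sums to 2.91629; scaling by 8/2.91629 = 2.74321 puts the formula on 8 O.
Al: 0.61612 × 2.74321 = 1.690 atoms per formula unit.

1.690 Al apfu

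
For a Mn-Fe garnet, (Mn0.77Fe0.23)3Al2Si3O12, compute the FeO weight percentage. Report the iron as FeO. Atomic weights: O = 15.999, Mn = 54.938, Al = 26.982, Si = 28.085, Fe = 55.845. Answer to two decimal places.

10.00 wt%

Molar mass of (Mn0.77Fe0.23)3Al2Si3O12 = 2.31·54.938 + 0.69·55.845 + 2·26.982 + 3·28.085 + 12·15.999 = 495.647 g/mol.
Each formula unit contains 0.69 Fe, equivalent to 0.69/1 = 0.6900 mol FeO.
M(FeO) = 1×55.845 + 1×15.999 = 71.844 g/mol.
Mass of FeO per formula unit = 0.6900 × 71.844 = 49.572 g.
FeO wt% = 49.572 / 495.647 × 100 = 10.00%.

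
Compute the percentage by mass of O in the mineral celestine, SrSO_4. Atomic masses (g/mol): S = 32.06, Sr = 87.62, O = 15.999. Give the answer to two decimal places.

Formula mass = 1·87.62 + 1·32.06 + 4·15.999 = 183.676 g/mol, of which 63.996 g is O.
So O makes up 63.996/183.676 = 0.3484 of the mass, i.e. 34.84%.

34.84 mass %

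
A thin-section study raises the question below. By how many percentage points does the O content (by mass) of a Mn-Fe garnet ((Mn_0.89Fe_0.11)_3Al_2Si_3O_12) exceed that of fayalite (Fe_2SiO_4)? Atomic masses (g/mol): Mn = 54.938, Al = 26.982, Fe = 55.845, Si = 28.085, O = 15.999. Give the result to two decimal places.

7.35 percentage points

First mineral: 191.988 g O in 495.320 g formula = 38.76 wt% O.
Second mineral: 63.996 g O in 203.771 g formula = 31.41 wt% O.
38.76% − 31.41% gives a difference of 7.35 percentage points.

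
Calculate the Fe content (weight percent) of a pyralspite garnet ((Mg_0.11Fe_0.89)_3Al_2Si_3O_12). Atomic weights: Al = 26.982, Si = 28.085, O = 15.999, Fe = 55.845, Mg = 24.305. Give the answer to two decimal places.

M((Mg_0.11Fe_0.89)_3Al_2Si_3O_12) = 487.334 g/mol.
Fe contributes 2.67 × 55.845 = 149.106 g per mole.
149.106/487.334 = 0.3060 → 30.60%.

30.60 weight percent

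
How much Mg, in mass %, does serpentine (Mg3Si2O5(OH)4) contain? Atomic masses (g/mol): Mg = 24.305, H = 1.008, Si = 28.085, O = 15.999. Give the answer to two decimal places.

26.31 mass %

Formula mass = 3·24.305 + 2·28.085 + 9·15.999 + 4·1.008 = 277.108 g/mol, of which 72.915 g is Mg.
So Mg makes up 72.915/277.108 = 0.2631 of the mass, i.e. 26.31%.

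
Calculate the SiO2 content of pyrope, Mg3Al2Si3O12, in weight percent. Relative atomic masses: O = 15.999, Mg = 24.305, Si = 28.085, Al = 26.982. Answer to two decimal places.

44.71 wt%

Formula mass = 403.122 g/mol.
3 Si → 3.0000 mol SiO2 per formula unit; M(SiO2) = 60.083, so SiO2 mass = 180.249 g.
180.249/403.122 × 100 = 44.71 wt%.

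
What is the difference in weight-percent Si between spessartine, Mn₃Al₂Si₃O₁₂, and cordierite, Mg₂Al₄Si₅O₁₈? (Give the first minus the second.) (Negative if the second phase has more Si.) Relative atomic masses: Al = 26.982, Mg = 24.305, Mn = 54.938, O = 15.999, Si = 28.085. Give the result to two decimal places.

M(Mn₃Al₂Si₃O₁₂) = 495.021 g/mol, so wt% Si = 84.255/495.021 × 100 = 17.02%.
M(Mg₂Al₄Si₅O₁₈) = 584.945 g/mol, so wt% Si = 140.425/584.945 × 100 = 24.01%.
17.02 − 24.01 = -6.99 pp.

-6.99 percentage points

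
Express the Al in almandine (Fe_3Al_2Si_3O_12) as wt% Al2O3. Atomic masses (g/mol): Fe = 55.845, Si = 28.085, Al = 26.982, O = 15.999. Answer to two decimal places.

20.48 wt%

M(Fe_3Al_2Si_3O_12) = 497.742 g/mol; M(Al2O3) = 101.961 g/mol.
Moles Al2O3 per formula unit = 2 Al ÷ 2 = 1.0000.
Al2O3 fraction = (1.0000 × 101.961) / 497.742 = 101.961/497.742 = 0.2048.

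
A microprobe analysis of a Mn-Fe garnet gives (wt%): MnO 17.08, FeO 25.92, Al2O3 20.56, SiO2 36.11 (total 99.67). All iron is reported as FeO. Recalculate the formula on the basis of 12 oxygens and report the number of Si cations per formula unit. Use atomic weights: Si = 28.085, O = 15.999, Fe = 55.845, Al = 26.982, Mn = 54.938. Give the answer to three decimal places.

2.994 Si apfu

MnO (M=70.937): mol = 0.24078; Mn = 0.24078, O = 0.24078.
FeO (M=71.844): mol = 0.36078; Fe = 0.36078, O = 0.36078.
Al2O3 (M=101.961): mol = 0.20165; Al = 0.40330, O = 0.60495.
SiO2 (M=60.083): mol = 0.60100; Si = 0.60100, O = 1.20200.
ΣO = 2.40851; factor = 12/ΣO = 4.98233.
Si apfu = 0.60100 × 4.98233 = 2.994.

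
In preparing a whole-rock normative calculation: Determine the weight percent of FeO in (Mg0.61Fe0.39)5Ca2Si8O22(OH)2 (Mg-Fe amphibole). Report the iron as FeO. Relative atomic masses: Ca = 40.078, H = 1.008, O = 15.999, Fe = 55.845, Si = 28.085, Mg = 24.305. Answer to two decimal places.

Molar mass of (Mg0.61Fe0.39)5Ca2Si8O22(OH)2 = 3.05·24.305 + 1.95·55.845 + 2·40.078 + 8·28.085 + 24·15.999 + 2·1.008 = 873.856 g/mol.
Each formula unit contains 1.95 Fe, equivalent to 1.95/1 = 1.9500 mol FeO.
M(FeO) = 1×55.845 + 1×15.999 = 71.844 g/mol.
Mass of FeO per formula unit = 1.9500 × 71.844 = 140.096 g.
FeO wt% = 140.096 / 873.856 × 100 = 16.03%.

16.03 wt%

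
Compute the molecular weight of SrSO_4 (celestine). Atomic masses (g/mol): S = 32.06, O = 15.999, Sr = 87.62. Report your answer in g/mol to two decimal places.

183.68 g/mol

M = 1*87.62 + 1*32.06 + 4*15.999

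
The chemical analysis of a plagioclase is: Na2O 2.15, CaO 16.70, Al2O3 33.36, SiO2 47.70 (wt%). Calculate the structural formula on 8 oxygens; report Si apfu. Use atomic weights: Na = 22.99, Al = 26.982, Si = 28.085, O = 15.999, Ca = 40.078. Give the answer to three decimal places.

Na2O (M=61.979): mol = 0.03469; Na = 0.06938, O = 0.03469.
CaO (M=56.077): mol = 0.29780; Ca = 0.29780, O = 0.29780.
Al2O3 (M=101.961): mol = 0.32718; Al = 0.65436, O = 0.98154.
SiO2 (M=60.083): mol = 0.79390; Si = 0.79390, O = 1.58780.
ΣO = 2.90183; factor = 8/ΣO = 2.75688.
Si apfu = 0.79390 × 2.75688 = 2.189.

2.189 Si apfu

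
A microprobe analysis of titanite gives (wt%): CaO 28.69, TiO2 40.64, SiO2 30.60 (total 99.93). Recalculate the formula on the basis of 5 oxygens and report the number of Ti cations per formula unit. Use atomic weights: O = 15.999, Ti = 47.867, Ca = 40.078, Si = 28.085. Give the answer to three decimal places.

28.69 wt% CaO ÷ 56.077 g/mol = 0.51162 mol, giving 0.51162 Ca and 0.51162 O.
40.64 wt% TiO2 ÷ 79.865 g/mol = 0.50886 mol, giving 0.50886 Ti and 1.01772 O.
30.60 wt% SiO2 ÷ 60.083 g/mol = 0.50930 mol, giving 0.50930 Si and 1.01860 O.
Oxygen sums to 2.54794; scaling by 5/2.54794 = 1.96237 puts the formula on 5 O.
Ti: 0.50886 × 1.96237 = 0.999 atoms per formula unit.

0.999 Ti apfu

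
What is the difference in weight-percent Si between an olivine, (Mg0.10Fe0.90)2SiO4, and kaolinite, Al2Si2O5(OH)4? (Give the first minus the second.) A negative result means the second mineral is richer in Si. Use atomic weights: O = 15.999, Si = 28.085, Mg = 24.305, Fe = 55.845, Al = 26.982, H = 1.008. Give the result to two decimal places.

-7.54 percentage points

M((Mg0.10Fe0.90)2SiO4) = 197.463 g/mol, so wt% Si = 28.085/197.463 × 100 = 14.22%.
M(Al2Si2O5(OH)4) = 258.157 g/mol, so wt% Si = 56.170/258.157 × 100 = 21.76%.
14.22 − 21.76 = -7.54 pp.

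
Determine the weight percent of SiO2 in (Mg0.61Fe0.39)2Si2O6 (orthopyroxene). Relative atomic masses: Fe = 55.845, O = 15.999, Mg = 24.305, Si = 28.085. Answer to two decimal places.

Formula mass = 225.375 g/mol.
2 Si → 2.0000 mol SiO2 per formula unit; M(SiO2) = 60.083, so SiO2 mass = 120.166 g.
120.166/225.375 × 100 = 53.32 wt%.

53.32 wt%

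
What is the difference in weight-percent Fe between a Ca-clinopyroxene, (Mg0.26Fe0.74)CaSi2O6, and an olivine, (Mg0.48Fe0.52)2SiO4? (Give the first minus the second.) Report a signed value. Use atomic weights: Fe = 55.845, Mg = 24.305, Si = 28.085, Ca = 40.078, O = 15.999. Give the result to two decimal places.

-16.25 percentage points

First mineral: 41.325 g Fe in 239.887 g formula = 17.23 wt% Fe.
Second mineral: 58.079 g Fe in 173.493 g formula = 33.48 wt% Fe.
17.23% − 33.48% gives a difference of -16.25 percentage points.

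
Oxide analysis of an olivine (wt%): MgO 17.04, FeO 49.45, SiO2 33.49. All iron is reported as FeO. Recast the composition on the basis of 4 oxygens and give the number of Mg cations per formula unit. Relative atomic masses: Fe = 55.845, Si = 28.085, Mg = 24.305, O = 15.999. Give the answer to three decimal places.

0.760 Mg apfu

MgO: 17.04/40.304 = 0.42279 mol → 0.42279 mol Mg, 0.42279 mol O.
FeO: 49.45/71.844 = 0.68830 mol → 0.68830 mol Fe, 0.68830 mol O.
SiO2: 33.49/60.083 = 0.55740 mol → 0.55740 mol Si, 1.11480 mol O.
Total oxygen = 2.22589 mol. Normalization factor = 4/2.22589 = 1.79703.
Mg per 4 O = 0.42279 × 1.79703 = 0.760.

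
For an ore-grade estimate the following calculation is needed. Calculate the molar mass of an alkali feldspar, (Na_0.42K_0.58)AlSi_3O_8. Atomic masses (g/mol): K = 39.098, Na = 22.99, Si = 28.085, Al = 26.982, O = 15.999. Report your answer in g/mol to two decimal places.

271.56 g/mol

M = 0.42×22.99 + 0.58×39.098 + 1×26.982 + 3×28.085 + 8×15.999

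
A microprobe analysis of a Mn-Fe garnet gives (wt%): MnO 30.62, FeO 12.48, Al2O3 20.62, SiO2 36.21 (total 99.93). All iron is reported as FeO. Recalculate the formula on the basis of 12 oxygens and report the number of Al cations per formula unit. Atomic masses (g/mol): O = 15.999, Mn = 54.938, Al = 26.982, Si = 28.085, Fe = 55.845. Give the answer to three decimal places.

30.62 wt% MnO ÷ 70.937 g/mol = 0.43165 mol, giving 0.43165 Mn and 0.43165 O.
12.48 wt% FeO ÷ 71.844 g/mol = 0.17371 mol, giving 0.17371 Fe and 0.17371 O.
20.62 wt% Al2O3 ÷ 101.961 g/mol = 0.20223 mol, giving 0.40446 Al and 0.60669 O.
36.21 wt% SiO2 ÷ 60.083 g/mol = 0.60267 mol, giving 0.60267 Si and 1.20534 O.
Oxygen sums to 2.41739; scaling by 12/2.41739 = 4.96403 puts the formula on 12 O.
Al: 0.40446 × 4.96403 = 2.008 atoms per formula unit.

2.008 Al apfu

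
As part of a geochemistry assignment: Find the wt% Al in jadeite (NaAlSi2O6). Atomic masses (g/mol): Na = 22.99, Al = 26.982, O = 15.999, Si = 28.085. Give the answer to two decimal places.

Molar mass of NaAlSi2O6: 1·22.99 + 1·26.982 + 2·28.085 + 6·15.999 = 202.136 g/mol.
Mass of Al per formula unit: 1 × 26.982 = 26.982 g.
Weight fraction Al = 26.982 / 202.136 = 0.1335.

13.35 weight percent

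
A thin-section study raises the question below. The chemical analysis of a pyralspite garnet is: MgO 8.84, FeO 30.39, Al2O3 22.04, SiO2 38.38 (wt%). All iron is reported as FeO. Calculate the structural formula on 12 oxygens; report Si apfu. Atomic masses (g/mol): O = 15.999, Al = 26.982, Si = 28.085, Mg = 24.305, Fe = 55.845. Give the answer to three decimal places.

MgO (M=40.304): mol = 0.21933; Mg = 0.21933, O = 0.21933.
FeO (M=71.844): mol = 0.42300; Fe = 0.42300, O = 0.42300.
Al2O3 (M=101.961): mol = 0.21616; Al = 0.43232, O = 0.64848.
SiO2 (M=60.083): mol = 0.63878; Si = 0.63878, O = 1.27756.
ΣO = 2.56837; factor = 12/ΣO = 4.67222.
Si apfu = 0.63878 × 4.67222 = 2.985.

2.985 Si apfu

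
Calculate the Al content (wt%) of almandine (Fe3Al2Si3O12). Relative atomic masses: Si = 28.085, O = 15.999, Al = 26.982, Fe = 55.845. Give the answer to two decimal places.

10.84 wt%

Molar mass of Fe3Al2Si3O12: 3*55.845 + 2*26.982 + 3*28.085 + 12*15.999 = 497.742 g/mol.
Mass of Al per formula unit: 2 × 26.982 = 53.964 g.
Weight fraction Al = 53.964 / 497.742 = 0.1084.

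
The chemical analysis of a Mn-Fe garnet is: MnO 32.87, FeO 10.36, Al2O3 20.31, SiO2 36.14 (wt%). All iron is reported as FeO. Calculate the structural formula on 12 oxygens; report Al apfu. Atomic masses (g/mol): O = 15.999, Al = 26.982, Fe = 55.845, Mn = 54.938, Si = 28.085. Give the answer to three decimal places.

MnO: 32.87/70.937 = 0.46337 mol → 0.46337 mol Mn, 0.46337 mol O.
FeO: 10.36/71.844 = 0.14420 mol → 0.14420 mol Fe, 0.14420 mol O.
Al2O3: 20.31/101.961 = 0.19919 mol → 0.39838 mol Al, 0.59757 mol O.
SiO2: 36.14/60.083 = 0.60150 mol → 0.60150 mol Si, 1.20300 mol O.
Total oxygen = 2.40814 mol. Normalization factor = 12/2.40814 = 4.98310.
Al per 12 O = 0.39838 × 4.98310 = 1.985.

1.985 Al apfu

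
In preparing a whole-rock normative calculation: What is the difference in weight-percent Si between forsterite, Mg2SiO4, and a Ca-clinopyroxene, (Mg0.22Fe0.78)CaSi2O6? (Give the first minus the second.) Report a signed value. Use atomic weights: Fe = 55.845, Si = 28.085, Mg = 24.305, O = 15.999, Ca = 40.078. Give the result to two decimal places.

M(Mg2SiO4) = 140.691 g/mol, so wt% Si = 28.085/140.691 × 100 = 19.96%.
M((Mg0.22Fe0.78)CaSi2O6) = 241.148 g/mol, so wt% Si = 56.170/241.148 × 100 = 23.29%.
19.96 − 23.29 = -3.33 pp.

-3.33 percentage points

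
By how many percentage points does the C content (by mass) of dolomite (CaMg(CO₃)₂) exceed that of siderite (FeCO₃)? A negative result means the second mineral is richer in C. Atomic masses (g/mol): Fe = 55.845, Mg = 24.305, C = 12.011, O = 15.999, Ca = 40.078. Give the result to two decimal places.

First mineral: 24.022 g C in 184.399 g formula = 13.03 wt% C.
Second mineral: 12.011 g C in 115.853 g formula = 10.37 wt% C.
13.03% − 10.37% gives a difference of 2.66 percentage points.

2.66 percentage points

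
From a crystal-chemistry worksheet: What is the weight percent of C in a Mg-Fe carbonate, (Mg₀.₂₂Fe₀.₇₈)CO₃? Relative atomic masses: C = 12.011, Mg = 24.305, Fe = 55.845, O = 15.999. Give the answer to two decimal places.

11.03 mass %

Molar mass of (Mg₀.₂₂Fe₀.₇₈)CO₃: 0.22×24.305 + 0.78×55.845 + 1×12.011 + 3×15.999 = 108.914 g/mol.
Mass of C per formula unit: 1 × 12.011 = 12.011 g.
Weight fraction C = 12.011 / 108.914 = 0.1103.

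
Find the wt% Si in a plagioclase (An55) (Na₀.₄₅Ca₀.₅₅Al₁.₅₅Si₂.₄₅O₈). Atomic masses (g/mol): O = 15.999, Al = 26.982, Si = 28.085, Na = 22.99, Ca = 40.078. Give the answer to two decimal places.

25.39 wt%

Formula mass = 0.45×22.99 + 0.55×40.078 + 1.55×26.982 + 2.45×28.085 + 8×15.999 = 271.011 g/mol, of which 68.808 g is Si.
So Si makes up 68.808/271.011 = 0.2539 of the mass, i.e. 25.39%.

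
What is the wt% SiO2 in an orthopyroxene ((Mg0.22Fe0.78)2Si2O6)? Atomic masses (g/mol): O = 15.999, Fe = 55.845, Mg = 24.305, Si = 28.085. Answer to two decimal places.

48.07 wt%

Formula mass = 249.976 g/mol.
2 Si → 2.0000 mol SiO2 per formula unit; M(SiO2) = 60.083, so SiO2 mass = 120.166 g.
120.166/249.976 × 100 = 48.07 wt%.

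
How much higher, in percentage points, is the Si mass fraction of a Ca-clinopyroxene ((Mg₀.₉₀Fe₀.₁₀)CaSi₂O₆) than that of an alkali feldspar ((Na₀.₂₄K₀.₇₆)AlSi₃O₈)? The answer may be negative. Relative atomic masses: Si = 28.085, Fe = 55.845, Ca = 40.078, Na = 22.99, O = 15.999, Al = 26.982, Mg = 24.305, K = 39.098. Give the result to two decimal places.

-5.13 percentage points

First mineral: 56.170 g Si in 219.701 g formula = 25.57 wt% Si.
Second mineral: 84.255 g Si in 274.461 g formula = 30.70 wt% Si.
25.57% − 30.70% gives a difference of -5.13 percentage points.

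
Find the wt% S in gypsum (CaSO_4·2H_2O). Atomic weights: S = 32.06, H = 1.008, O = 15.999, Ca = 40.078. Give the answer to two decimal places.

18.62 mass %

Formula mass = 1*40.078 + 1*32.06 + 6*15.999 + 4*1.008 = 172.164 g/mol, of which 32.060 g is S.
So S makes up 32.060/172.164 = 0.1862 of the mass, i.e. 18.62%.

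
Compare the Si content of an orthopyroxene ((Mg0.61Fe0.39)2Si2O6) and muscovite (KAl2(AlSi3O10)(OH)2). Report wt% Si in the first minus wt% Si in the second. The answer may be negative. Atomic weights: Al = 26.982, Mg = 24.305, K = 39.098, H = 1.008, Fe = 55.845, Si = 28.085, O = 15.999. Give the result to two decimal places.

3.77 percentage points

First mineral: 56.170 g Si in 225.375 g formula = 24.92 wt% Si.
Second mineral: 84.255 g Si in 398.303 g formula = 21.15 wt% Si.
24.92% − 21.15% gives a difference of 3.77 percentage points.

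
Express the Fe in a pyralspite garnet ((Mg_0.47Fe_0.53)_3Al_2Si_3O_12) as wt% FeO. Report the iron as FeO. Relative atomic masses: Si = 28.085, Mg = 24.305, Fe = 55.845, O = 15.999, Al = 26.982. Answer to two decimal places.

Formula mass = 453.271 g/mol.
1.59 Fe → 1.5900 mol FeO per formula unit; M(FeO) = 71.844, so FeO mass = 114.232 g.
114.232/453.271 × 100 = 25.20 wt%.

25.20 wt%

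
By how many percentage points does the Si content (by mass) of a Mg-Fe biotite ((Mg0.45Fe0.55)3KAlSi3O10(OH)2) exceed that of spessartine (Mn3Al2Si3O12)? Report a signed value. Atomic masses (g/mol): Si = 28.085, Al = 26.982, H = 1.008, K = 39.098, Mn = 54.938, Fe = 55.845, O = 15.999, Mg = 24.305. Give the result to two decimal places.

M((Mg0.45Fe0.55)3KAlSi3O10(OH)2) = 469.295 g/mol, so wt% Si = 84.255/469.295 × 100 = 17.95%.
M(Mn3Al2Si3O12) = 495.021 g/mol, so wt% Si = 84.255/495.021 × 100 = 17.02%.
17.95 − 17.02 = 0.93 pp.

0.93 percentage points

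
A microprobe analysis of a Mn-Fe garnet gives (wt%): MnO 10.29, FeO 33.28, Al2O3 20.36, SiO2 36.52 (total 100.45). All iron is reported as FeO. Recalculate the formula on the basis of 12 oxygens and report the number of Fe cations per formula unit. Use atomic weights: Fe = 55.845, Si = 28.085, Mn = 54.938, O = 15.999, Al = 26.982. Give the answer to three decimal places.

2.294 Fe apfu

MnO: 10.29/70.937 = 0.14506 mol → 0.14506 mol Mn, 0.14506 mol O.
FeO: 33.28/71.844 = 0.46323 mol → 0.46323 mol Fe, 0.46323 mol O.
Al2O3: 20.36/101.961 = 0.19968 mol → 0.39936 mol Al, 0.59904 mol O.
SiO2: 36.52/60.083 = 0.60783 mol → 0.60783 mol Si, 1.21566 mol O.
Total oxygen = 2.42299 mol. Normalization factor = 12/2.42299 = 4.95256.
Fe per 12 O = 0.46323 × 4.95256 = 2.294.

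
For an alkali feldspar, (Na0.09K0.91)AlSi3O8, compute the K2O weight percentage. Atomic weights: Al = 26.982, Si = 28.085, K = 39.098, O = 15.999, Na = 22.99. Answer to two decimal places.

Formula mass = 276.877 g/mol.
0.91 K → 0.4550 mol K2O per formula unit; M(K2O) = 94.195, so K2O mass = 42.859 g.
42.859/276.877 × 100 = 15.48 wt%.

15.48 wt%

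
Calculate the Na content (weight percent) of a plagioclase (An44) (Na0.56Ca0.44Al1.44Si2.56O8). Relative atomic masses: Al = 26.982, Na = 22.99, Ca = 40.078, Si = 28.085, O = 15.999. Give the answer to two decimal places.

4.78 weight percent

Formula mass = 0.56×22.99 + 0.44×40.078 + 1.44×26.982 + 2.56×28.085 + 8×15.999 = 269.252 g/mol, of which 12.874 g is Na.
So Na makes up 12.874/269.252 = 0.0478 of the mass, i.e. 4.78%.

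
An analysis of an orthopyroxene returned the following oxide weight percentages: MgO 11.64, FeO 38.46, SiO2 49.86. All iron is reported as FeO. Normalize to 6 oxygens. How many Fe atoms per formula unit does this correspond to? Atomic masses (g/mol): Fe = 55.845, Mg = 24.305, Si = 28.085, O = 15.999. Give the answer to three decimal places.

MgO (M=40.304): mol = 0.28881; Mg = 0.28881, O = 0.28881.
FeO (M=71.844): mol = 0.53533; Fe = 0.53533, O = 0.53533.
SiO2 (M=60.083): mol = 0.82985; Si = 0.82985, O = 1.65970.
ΣO = 2.48384; factor = 6/ΣO = 2.41561.
Fe apfu = 0.53533 × 2.41561 = 1.293.

1.293 Fe apfu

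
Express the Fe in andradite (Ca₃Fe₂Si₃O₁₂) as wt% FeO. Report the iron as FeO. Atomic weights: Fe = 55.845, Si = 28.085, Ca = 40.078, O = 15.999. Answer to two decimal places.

Formula mass = 508.167 g/mol.
2 Fe → 2.0000 mol FeO per formula unit; M(FeO) = 71.844, so FeO mass = 143.688 g.
143.688/508.167 × 100 = 28.28 wt%.

28.28 wt%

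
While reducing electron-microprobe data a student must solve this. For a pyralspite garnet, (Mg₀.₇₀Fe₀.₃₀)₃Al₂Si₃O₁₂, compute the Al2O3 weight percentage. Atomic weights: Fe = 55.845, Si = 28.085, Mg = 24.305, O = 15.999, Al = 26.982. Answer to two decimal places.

23.63 wt%

M((Mg₀.₇₀Fe₀.₃₀)₃Al₂Si₃O₁₂) = 431.508 g/mol; M(Al2O3) = 101.961 g/mol.
Moles Al2O3 per formula unit = 2 Al ÷ 2 = 1.0000.
Al2O3 fraction = (1.0000 × 101.961) / 431.508 = 101.961/431.508 = 0.2363.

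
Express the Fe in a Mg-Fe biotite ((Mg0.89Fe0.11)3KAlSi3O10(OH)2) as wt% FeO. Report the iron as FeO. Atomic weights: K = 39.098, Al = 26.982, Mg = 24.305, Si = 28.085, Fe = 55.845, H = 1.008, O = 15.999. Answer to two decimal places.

Formula mass = 427.662 g/mol.
0.33 Fe → 0.3300 mol FeO per formula unit; M(FeO) = 71.844, so FeO mass = 23.709 g.
23.709/427.662 × 100 = 5.54 wt%.

5.54 wt%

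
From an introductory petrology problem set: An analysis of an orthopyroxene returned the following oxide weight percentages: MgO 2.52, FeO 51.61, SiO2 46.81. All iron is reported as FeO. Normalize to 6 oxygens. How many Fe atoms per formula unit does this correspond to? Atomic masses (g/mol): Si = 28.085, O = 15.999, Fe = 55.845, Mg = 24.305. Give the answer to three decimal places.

1.843 Fe apfu

MgO: 2.52/40.304 = 0.06252 mol → 0.06252 mol Mg, 0.06252 mol O.
FeO: 51.61/71.844 = 0.71836 mol → 0.71836 mol Fe, 0.71836 mol O.
SiO2: 46.81/60.083 = 0.77909 mol → 0.77909 mol Si, 1.55818 mol O.
Total oxygen = 2.33906 mol. Normalization factor = 6/2.33906 = 2.56513.
Fe per 6 O = 0.71836 × 2.56513 = 1.843.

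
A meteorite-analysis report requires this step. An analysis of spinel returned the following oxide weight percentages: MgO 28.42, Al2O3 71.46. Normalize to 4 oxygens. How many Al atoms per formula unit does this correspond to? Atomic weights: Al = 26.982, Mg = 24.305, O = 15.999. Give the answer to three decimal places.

1.997 Al apfu

28.42 wt% MgO ÷ 40.304 g/mol = 0.70514 mol, giving 0.70514 Mg and 0.70514 O.
71.46 wt% Al2O3 ÷ 101.961 g/mol = 0.70086 mol, giving 1.40172 Al and 2.10258 O.
Oxygen sums to 2.80772; scaling by 4/2.80772 = 1.42464 puts the formula on 4 O.
Al: 1.40172 × 1.42464 = 1.997 atoms per formula unit.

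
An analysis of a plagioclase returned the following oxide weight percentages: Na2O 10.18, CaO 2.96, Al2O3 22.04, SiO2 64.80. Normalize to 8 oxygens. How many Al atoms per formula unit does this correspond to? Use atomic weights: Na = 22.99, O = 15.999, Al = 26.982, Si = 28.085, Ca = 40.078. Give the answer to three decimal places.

10.18 wt% Na2O ÷ 61.979 g/mol = 0.16425 mol, giving 0.32850 Na and 0.16425 O.
2.96 wt% CaO ÷ 56.077 g/mol = 0.05278 mol, giving 0.05278 Ca and 0.05278 O.
22.04 wt% Al2O3 ÷ 101.961 g/mol = 0.21616 mol, giving 0.43232 Al and 0.64848 O.
64.80 wt% SiO2 ÷ 60.083 g/mol = 1.07851 mol, giving 1.07851 Si and 2.15702 O.
Oxygen sums to 3.02253; scaling by 8/3.02253 = 2.64679 puts the formula on 8 O.
Al: 0.43232 × 2.64679 = 1.144 atoms per formula unit.

1.144 Al apfu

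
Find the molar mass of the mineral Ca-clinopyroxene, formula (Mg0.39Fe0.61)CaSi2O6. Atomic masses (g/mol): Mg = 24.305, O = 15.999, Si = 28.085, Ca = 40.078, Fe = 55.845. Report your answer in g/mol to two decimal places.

235.79 g/mol

The formula mass is the sum 0.39×24.305 + 0.61×55.845 + 1×40.078 + 2×28.085 + 6×15.999.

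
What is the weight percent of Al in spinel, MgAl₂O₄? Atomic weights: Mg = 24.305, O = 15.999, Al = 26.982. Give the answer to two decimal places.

37.93 weight percent

Molar mass of MgAl₂O₄: 1*24.305 + 2*26.982 + 4*15.999 = 142.265 g/mol.
Mass of Al per formula unit: 2 × 26.982 = 53.964 g.
Weight fraction Al = 53.964 / 142.265 = 0.3793.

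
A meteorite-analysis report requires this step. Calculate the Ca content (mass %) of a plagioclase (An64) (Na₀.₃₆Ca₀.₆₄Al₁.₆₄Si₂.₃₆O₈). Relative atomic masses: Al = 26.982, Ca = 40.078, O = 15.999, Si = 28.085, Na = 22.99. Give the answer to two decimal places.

9.41 mass %

M(Na₀.₃₆Ca₀.₆₄Al₁.₆₄Si₂.₃₆O₈) = 272.449 g/mol.
Ca contributes 0.64 × 40.078 = 25.650 g per mole.
25.650/272.449 = 0.0941 → 9.41%.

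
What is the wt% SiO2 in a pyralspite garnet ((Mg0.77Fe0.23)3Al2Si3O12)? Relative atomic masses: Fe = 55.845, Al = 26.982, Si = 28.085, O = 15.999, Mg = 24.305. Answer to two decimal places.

42.42 wt%

Formula mass = 424.885 g/mol.
3 Si → 3.0000 mol SiO2 per formula unit; M(SiO2) = 60.083, so SiO2 mass = 180.249 g.
180.249/424.885 × 100 = 42.42 wt%.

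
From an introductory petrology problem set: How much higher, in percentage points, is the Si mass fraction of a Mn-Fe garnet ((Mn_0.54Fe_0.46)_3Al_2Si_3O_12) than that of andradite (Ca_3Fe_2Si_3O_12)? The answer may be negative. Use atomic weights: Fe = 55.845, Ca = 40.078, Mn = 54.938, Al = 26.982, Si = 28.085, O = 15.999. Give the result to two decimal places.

0.40 percentage points

M((Mn_0.54Fe_0.46)_3Al_2Si_3O_12) = 496.273 g/mol, so wt% Si = 84.255/496.273 × 100 = 16.98%.
M(Ca_3Fe_2Si_3O_12) = 508.167 g/mol, so wt% Si = 84.255/508.167 × 100 = 16.58%.
16.98 − 16.58 = 0.40 pp.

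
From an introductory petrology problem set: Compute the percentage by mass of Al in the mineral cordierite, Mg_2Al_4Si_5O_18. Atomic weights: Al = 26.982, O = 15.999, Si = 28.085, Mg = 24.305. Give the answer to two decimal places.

Formula mass = 2×24.305 + 4×26.982 + 5×28.085 + 18×15.999 = 584.945 g/mol, of which 107.928 g is Al.
So Al makes up 107.928/584.945 = 0.1845 of the mass, i.e. 18.45%.

18.45 weight percent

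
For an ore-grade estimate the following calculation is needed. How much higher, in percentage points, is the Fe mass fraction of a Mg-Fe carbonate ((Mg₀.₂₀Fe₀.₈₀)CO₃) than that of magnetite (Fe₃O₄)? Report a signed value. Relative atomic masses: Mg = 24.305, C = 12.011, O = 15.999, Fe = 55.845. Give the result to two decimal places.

M((Mg₀.₂₀Fe₀.₈₀)CO₃) = 109.545 g/mol, so wt% Fe = 44.676/109.545 × 100 = 40.78%.
M(Fe₃O₄) = 231.531 g/mol, so wt% Fe = 167.535/231.531 × 100 = 72.36%.
40.78 − 72.36 = -31.58 pp.

-31.58 percentage points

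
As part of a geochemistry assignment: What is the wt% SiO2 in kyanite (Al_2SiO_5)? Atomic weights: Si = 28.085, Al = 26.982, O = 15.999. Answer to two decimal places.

M(Al_2SiO_5) = 162.044 g/mol; M(SiO2) = 60.083 g/mol.
Moles SiO2 per formula unit = 1 Si ÷ 1 = 1.0000.
SiO2 fraction = (1.0000 × 60.083) / 162.044 = 60.083/162.044 = 0.3708.

37.08 wt%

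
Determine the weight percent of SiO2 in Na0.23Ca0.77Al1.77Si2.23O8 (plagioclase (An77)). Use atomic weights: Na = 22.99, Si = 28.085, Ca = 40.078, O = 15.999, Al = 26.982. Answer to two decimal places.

48.81 wt%

M(Na0.23Ca0.77Al1.77Si2.23O8) = 274.527 g/mol; M(SiO2) = 60.083 g/mol.
Moles SiO2 per formula unit = 2.23 Si ÷ 1 = 2.2300.
SiO2 fraction = (2.2300 × 60.083) / 274.527 = 133.985/274.527 = 0.4881.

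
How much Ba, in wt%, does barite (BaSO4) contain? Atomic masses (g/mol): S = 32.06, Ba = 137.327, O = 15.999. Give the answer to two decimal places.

Formula mass = 1·137.327 + 1·32.06 + 4·15.999 = 233.383 g/mol, of which 137.327 g is Ba.
So Ba makes up 137.327/233.383 = 0.5884 of the mass, i.e. 58.84%.

58.84 wt%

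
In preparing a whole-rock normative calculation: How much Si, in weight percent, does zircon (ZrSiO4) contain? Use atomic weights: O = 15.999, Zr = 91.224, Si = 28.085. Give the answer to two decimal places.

15.32 weight percent

Formula mass = 1×91.224 + 1×28.085 + 4×15.999 = 183.305 g/mol, of which 28.085 g is Si.
So Si makes up 28.085/183.305 = 0.1532 of the mass, i.e. 15.32%.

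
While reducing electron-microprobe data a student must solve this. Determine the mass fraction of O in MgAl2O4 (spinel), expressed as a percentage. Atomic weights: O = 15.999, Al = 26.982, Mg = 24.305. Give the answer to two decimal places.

44.98 mass %

Formula mass = 1·24.305 + 2·26.982 + 4·15.999 = 142.265 g/mol, of which 63.996 g is O.
So O makes up 63.996/142.265 = 0.4498 of the mass, i.e. 44.98%.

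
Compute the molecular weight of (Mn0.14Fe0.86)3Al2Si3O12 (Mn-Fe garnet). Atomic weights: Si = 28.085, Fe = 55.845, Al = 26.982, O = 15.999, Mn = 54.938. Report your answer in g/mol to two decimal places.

497.36 g/mol

The formula mass is the sum 0.42*54.938 + 2.58*55.845 + 2*26.982 + 3*28.085 + 12*15.999.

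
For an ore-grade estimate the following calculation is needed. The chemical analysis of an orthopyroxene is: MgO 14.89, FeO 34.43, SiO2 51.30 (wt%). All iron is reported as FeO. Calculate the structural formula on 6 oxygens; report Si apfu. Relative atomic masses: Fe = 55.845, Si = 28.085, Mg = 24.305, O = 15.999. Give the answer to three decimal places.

14.89 wt% MgO ÷ 40.304 g/mol = 0.36944 mol, giving 0.36944 Mg and 0.36944 O.
34.43 wt% FeO ÷ 71.844 g/mol = 0.47923 mol, giving 0.47923 Fe and 0.47923 O.
51.30 wt% SiO2 ÷ 60.083 g/mol = 0.85382 mol, giving 0.85382 Si and 1.70764 O.
Oxygen sums to 2.55631; scaling by 6/2.55631 = 2.34713 puts the formula on 6 O.
Si: 0.85382 × 2.34713 = 2.004 atoms per formula unit.

2.004 Si apfu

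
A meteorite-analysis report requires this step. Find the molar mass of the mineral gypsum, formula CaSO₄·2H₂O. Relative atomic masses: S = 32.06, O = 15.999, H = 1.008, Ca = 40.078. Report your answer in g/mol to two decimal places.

172.16 g/mol

M = 1×40.078 + 1×32.06 + 6×15.999 + 4×1.008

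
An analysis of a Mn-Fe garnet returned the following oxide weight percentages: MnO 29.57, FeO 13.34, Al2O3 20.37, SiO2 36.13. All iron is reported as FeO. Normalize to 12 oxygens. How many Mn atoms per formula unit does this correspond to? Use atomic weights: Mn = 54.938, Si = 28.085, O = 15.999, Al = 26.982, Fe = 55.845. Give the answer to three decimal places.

2.080 Mn apfu

MnO (M=70.937): mol = 0.41685; Mn = 0.41685, O = 0.41685.
FeO (M=71.844): mol = 0.18568; Fe = 0.18568, O = 0.18568.
Al2O3 (M=101.961): mol = 0.19978; Al = 0.39956, O = 0.59934.
SiO2 (M=60.083): mol = 0.60133; Si = 0.60133, O = 1.20266.
ΣO = 2.40453; factor = 12/ΣO = 4.99058.
Mn apfu = 0.41685 × 4.99058 = 2.080.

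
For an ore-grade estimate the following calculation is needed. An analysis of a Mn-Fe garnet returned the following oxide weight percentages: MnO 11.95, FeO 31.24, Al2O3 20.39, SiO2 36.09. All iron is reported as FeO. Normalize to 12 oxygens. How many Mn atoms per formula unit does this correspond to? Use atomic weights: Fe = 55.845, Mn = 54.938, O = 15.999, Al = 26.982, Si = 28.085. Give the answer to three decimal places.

MnO: 11.95/70.937 = 0.16846 mol → 0.16846 mol Mn, 0.16846 mol O.
FeO: 31.24/71.844 = 0.43483 mol → 0.43483 mol Fe, 0.43483 mol O.
Al2O3: 20.39/101.961 = 0.19998 mol → 0.39996 mol Al, 0.59994 mol O.
SiO2: 36.09/60.083 = 0.60067 mol → 0.60067 mol Si, 1.20134 mol O.
Total oxygen = 2.40457 mol. Normalization factor = 12/2.40457 = 4.99050.
Mn per 12 O = 0.16846 × 4.99050 = 0.841.

0.841 Mn apfu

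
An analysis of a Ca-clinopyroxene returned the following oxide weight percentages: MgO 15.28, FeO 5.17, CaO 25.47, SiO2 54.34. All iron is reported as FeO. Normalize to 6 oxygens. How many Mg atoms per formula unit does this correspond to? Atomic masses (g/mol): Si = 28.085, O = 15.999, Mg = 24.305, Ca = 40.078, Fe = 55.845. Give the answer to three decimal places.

15.28 wt% MgO ÷ 40.304 g/mol = 0.37912 mol, giving 0.37912 Mg and 0.37912 O.
5.17 wt% FeO ÷ 71.844 g/mol = 0.07196 mol, giving 0.07196 Fe and 0.07196 O.
25.47 wt% CaO ÷ 56.077 g/mol = 0.45420 mol, giving 0.45420 Ca and 0.45420 O.
54.34 wt% SiO2 ÷ 60.083 g/mol = 0.90442 mol, giving 0.90442 Si and 1.80884 O.
Oxygen sums to 2.71412; scaling by 6/2.71412 = 2.21066 puts the formula on 6 O.
Mg: 0.37912 × 2.21066 = 0.838 atoms per formula unit.

0.838 Mg apfu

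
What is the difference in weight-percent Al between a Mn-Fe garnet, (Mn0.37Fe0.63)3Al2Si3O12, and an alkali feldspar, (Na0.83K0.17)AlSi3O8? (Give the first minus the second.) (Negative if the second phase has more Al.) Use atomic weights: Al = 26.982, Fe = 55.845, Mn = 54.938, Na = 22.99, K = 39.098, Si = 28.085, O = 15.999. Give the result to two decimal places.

0.68 percentage points

Al in (Mn0.37Fe0.63)3Al2Si3O12: molar mass 496.735 g/mol; 2×26.982 = 53.964 g → 10.86 wt%.
Al in (Na0.83K0.17)AlSi3O8: molar mass 264.957 g/mol; 1×26.982 = 26.982 g → 10.18 wt%.
Difference = 10.86 − 10.18 = 0.68 percentage points.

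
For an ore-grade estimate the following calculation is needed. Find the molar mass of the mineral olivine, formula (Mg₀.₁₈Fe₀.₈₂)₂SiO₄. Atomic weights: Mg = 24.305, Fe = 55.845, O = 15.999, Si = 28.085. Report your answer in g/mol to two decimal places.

192.42 g/mol

The formula mass is the sum 0.36·24.305 + 1.64·55.845 + 1·28.085 + 4·15.999.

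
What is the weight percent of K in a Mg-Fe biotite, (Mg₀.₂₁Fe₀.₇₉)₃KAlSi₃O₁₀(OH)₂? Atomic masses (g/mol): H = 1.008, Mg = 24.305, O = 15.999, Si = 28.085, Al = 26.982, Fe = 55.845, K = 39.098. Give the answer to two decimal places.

Molar mass of (Mg₀.₂₁Fe₀.₇₉)₃KAlSi₃O₁₀(OH)₂: 0.63×24.305 + 2.37×55.845 + 1×39.098 + 1×26.982 + 3×28.085 + 12×15.999 + 2×1.008 = 492.004 g/mol.
Mass of K per formula unit: 1 × 39.098 = 39.098 g.
Weight fraction K = 39.098 / 492.004 = 0.0795.

7.95 wt%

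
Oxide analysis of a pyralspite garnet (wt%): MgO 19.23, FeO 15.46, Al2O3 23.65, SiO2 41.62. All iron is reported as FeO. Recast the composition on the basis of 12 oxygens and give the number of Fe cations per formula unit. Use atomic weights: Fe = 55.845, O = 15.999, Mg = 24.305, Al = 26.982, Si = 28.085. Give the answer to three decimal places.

0.931 Fe apfu

MgO (M=40.304): mol = 0.47712; Mg = 0.47712, O = 0.47712.
FeO (M=71.844): mol = 0.21519; Fe = 0.21519, O = 0.21519.
Al2O3 (M=101.961): mol = 0.23195; Al = 0.46390, O = 0.69585.
SiO2 (M=60.083): mol = 0.69271; Si = 0.69271, O = 1.38542.
ΣO = 2.77358; factor = 12/ΣO = 4.32654.
Fe apfu = 0.21519 × 4.32654 = 0.931.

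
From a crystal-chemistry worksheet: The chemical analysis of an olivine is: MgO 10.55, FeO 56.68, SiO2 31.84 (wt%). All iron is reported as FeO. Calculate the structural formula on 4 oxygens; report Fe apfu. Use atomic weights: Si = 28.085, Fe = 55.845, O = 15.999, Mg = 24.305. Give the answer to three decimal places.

1.495 Fe apfu

10.55 wt% MgO ÷ 40.304 g/mol = 0.26176 mol, giving 0.26176 Mg and 0.26176 O.
56.68 wt% FeO ÷ 71.844 g/mol = 0.78893 mol, giving 0.78893 Fe and 0.78893 O.
31.84 wt% SiO2 ÷ 60.083 g/mol = 0.52993 mol, giving 0.52993 Si and 1.05986 O.
Oxygen sums to 2.11055; scaling by 4/2.11055 = 1.89524 puts the formula on 4 O.
Fe: 0.78893 × 1.89524 = 1.495 atoms per formula unit.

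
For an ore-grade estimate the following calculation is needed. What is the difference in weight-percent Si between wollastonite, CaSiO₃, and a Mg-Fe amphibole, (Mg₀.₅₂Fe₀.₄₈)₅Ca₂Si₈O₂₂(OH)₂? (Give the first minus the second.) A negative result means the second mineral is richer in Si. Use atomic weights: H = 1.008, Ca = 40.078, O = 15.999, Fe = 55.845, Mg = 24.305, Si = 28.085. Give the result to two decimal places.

First mineral: 28.085 g Si in 116.160 g formula = 24.18 wt% Si.
Second mineral: 224.680 g Si in 888.049 g formula = 25.30 wt% Si.
24.18% − 25.30% gives a difference of -1.12 percentage points.

-1.12 percentage points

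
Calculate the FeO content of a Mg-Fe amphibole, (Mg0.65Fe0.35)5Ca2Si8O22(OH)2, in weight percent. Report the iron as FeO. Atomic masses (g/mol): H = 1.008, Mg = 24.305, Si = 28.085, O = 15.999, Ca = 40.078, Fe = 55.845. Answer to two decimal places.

Formula mass = 867.548 g/mol.
1.75 Fe → 1.7500 mol FeO per formula unit; M(FeO) = 71.844, so FeO mass = 125.727 g.
125.727/867.548 × 100 = 14.49 wt%.

14.49 wt%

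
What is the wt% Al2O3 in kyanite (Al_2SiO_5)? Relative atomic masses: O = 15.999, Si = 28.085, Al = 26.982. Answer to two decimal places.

Molar mass of Al_2SiO_5 = 2·26.982 + 1·28.085 + 5·15.999 = 162.044 g/mol.
Each formula unit contains 2 Al, equivalent to 2/2 = 1.0000 mol Al2O3.
M(Al2O3) = 2×26.982 + 3×15.999 = 101.961 g/mol.
Mass of Al2O3 per formula unit = 1.0000 × 101.961 = 101.961 g.
Al2O3 wt% = 101.961 / 162.044 × 100 = 62.92%.

62.92 wt%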